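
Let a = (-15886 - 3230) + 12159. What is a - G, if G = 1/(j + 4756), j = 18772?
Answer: -163684297/23528 ≈ -6957.0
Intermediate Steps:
a = -6957 (a = -19116 + 12159 = -6957)
G = 1/23528 (G = 1/(18772 + 4756) = 1/23528 ≈ 4.2503e-5)
a - G = -6957 - 1*1/23528 = -6957 - 1/23528 = -163684297/23528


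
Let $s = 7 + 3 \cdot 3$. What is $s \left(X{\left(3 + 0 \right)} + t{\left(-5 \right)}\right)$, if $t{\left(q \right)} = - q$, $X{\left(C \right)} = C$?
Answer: $128$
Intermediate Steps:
$s = 16$ ($s = 7 + 9 = 16$)
$s \left(X{\left(3 + 0 \right)} + t{\left(-5 \right)}\right) = 16 \left(\left(3 + 0\right) - -5\right) = 16 \left(3 + 5\right) = 16 \cdot 8 = 128$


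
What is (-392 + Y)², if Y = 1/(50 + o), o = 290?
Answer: 17763291841/115600 ≈ 1.5366e+5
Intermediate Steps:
Y = 1/340 (Y = 1/(50 + 290) = 1/340 ≈ 0.0029412)
(-392 + Y)² = (-392 + 1/340)² = (-133279/340)² = 17763291841/115600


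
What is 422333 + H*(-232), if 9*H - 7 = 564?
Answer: 3668525/9 ≈ 4.0761e+5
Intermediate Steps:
H = 571/9 (H = 7/9 + (⅑)*564 = 7/9 + 188/3 = 571/9 ≈ 63.444)
422333 + H*(-232) = 422333 + (571/9)*(-232) = 422333 - 132472/9 = 3668525/9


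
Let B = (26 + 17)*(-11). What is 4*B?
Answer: -1892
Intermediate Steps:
B = -473 (B = 43*(-11) = -473)
4*B = 4*(-473) = -1892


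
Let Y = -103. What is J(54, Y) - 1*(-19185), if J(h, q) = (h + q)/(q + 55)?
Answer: 920929/48 ≈ 19186.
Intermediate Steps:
J(h, q) = (h + q)/(55 + q)
J(54, Y) - 1*(-19185) = (54 - 103)/(55 - 103) - 1*(-19185) = -49/(-48) + 19185 = -1/48*(-49) + 19185 = 49/48 + 19185 = 920929/48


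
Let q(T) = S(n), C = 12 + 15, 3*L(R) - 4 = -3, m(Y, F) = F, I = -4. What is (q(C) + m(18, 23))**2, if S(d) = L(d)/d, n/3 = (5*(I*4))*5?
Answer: 6855674401/12960000 ≈ 528.99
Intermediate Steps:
L(R) = 1/3 (L(R) = 4/3 + (1/3)*(-3) = 4/3 - 1 = 1/3)
n = -1200 (n = 3*((5*(-4*4))*5) = 3*((5*(-16))*5) = 3*(-80*5) = 3*(-400) = -1200)
S(d) = 1/(3*d)
C = 27
q(T) = -1/3600 (q(T) = (1/3)/(-1200) = (1/3)*(-1/1200) = -1/3600)
(q(C) + m(18, 23))**2 = (-1/3600 + 23)**2 = (82799/3600)**2 = 6855674401/12960000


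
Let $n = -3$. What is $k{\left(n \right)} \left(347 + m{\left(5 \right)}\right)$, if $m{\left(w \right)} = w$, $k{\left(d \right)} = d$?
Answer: $-1056$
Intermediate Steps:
$k{\left(n \right)} \left(347 + m{\left(5 \right)}\right) = - 3 \left(347 + 5\right) = \left(-3\right) 352 = -1056$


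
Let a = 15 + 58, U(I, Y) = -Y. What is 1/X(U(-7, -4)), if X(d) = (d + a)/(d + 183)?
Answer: 17/7 ≈ 2.4286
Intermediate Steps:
a = 73
X(d) = (73 + d)/(183 + d) (X(d) = (d + 73)/(d + 183) = (73 + d)/(183 + d))
1/X(U(-7, -4)) = 1/((73 - 1*(-4))/(183 - 1*(-4))) = 1/((73 + 4)/(183 + 4)) = 1/(77/187) = 1/((1/187)*77) = 1/(7/17) = 17/7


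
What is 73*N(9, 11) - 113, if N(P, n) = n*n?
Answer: 8720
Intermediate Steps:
N(P, n) = n²
73*N(9, 11) - 113 = 73*11² - 113 = 73*121 - 113 = 8833 - 113 = 8720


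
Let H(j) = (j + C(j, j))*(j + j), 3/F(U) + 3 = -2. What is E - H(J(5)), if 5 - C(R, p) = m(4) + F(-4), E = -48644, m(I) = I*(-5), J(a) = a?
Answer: -48950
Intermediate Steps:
m(I) = -5*I
F(U) = -3/5 (F(U) = 3/(-3 - 2) = 3/(-5) = 3*(-1/5) = -3/5)
C(R, p) = 128/5 (C(R, p) = 5 - (-5*4 - 3/5) = 5 - (-20 - 3/5) = 5 - 1*(-103/5) = 5 + 103/5 = 128/5)
H(j) = 2*j*(128/5 + j) (H(j) = (j + 128/5)*(j + j) = (128/5 + j)*(2*j) = 2*j*(128/5 + j))
E - H(J(5)) = -48644 - 2*5*(128 + 5*5)/5 = -48644 - 2*5*(128 + 25)/5 = -48644 - 2*5*153/5 = -48644 - 1*306 = -48644 - 306 = -48950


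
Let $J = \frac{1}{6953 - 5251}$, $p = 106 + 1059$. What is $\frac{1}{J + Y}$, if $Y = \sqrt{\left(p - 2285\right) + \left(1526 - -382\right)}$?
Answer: $- \frac{1702}{2282681551} + \frac{5793608 \sqrt{197}}{2282681551} \approx 0.035623$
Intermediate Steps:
$p = 1165$
$J = \frac{1}{1702} \approx 0.00058754$
$Y = 2 \sqrt{197}$ ($Y = \sqrt{\left(1165 - 2285\right) + \left(1526 - -382\right)} = \sqrt{-1120 + \left(1526 + 382\right)} = \sqrt{-1120 + 1908} = \sqrt{788} = 2 \sqrt{197} \approx 28.071$)
$\frac{1}{J + Y} = \frac{1}{\frac{1}{1702} + 2 \sqrt{197}}$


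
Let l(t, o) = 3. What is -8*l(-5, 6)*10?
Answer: -240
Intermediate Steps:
-8*l(-5, 6)*10 = -8*3*10 = -24*10 = -240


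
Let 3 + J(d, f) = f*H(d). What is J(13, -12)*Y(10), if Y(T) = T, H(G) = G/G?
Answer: -150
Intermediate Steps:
H(G) = 1
J(d, f) = -3 + f (J(d, f) = -3 + f*1 = -3 + f)
J(13, -12)*Y(10) = (-3 - 12)*10 = -15*10 = -150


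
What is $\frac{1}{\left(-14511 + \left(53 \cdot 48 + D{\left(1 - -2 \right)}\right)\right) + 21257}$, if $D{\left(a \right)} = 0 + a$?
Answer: $\frac{1}{9293} \approx 0.00010761$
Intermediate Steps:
$D{\left(a \right)} = a$
$\frac{1}{\left(-14511 + \left(53 \cdot 48 + D{\left(1 - -2 \right)}\right)\right) + 21257} = \frac{1}{\left(-14511 + \left(53 \cdot 48 + \left(1 - -2\right)\right)\right) + 21257} = \frac{1}{\left(-14511 + \left(2544 + \left(1 + 2\right)\right)\right) + 21257} = \frac{1}{\left(-14511 + \left(2544 + 3\right)\right) + 21257} = \frac{1}{\left(-14511 + 2547\right) + 21257} = \frac{1}{-11964 + 21257} = \frac{1}{9293}$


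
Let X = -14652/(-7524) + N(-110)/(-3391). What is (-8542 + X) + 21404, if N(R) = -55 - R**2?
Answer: 829042210/64429 ≈ 12868.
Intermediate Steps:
X = 356412/64429 (X = -14652/(-7524) + (-55 - 1*(-110)**2)/(-3391) = -14652*(-1/7524) + (-55 - 1*12100)*(-1/3391) = 37/19 + (-55 - 12100)*(-1/3391) = 37/19 - 12155*(-1/3391) = 37/19 + 12155/3391 = 356412/64429 ≈ 5.5319)
(-8542 + X) + 21404 = (-8542 + 356412/64429) + 21404 = -549996106/64429 + 21404 = 829042210/64429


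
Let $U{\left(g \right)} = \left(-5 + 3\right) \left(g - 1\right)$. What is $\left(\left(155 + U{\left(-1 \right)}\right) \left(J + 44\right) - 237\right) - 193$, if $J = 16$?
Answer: $9110$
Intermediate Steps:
$U{\left(g \right)} = 2 - 2 g$ ($U{\left(g \right)} = - 2 \left(-1 + g\right) = 2 - 2 g$)
$\left(\left(155 + U{\left(-1 \right)}\right) \left(J + 44\right) - 237\right) - 193 = \left(\left(155 + \left(2 - -2\right)\right) \left(16 + 44\right) - 237\right) - 193 = \left(\left(155 + \left(2 + 2\right)\right) 60 - 237\right) - 193 = \left(\left(155 + 4\right) 60 - 237\right) - 193 = \left(159 \cdot 60 - 237\right) - 193 = \left(9540 - 237\right) - 193 = 9303 - 193 = 9110$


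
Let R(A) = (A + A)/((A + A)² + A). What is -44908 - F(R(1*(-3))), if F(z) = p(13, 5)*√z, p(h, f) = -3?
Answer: -44908 + 3*I*√22/11 ≈ -44908.0 + 1.2792*I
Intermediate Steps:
R(A) = 2*A/(A + 4*A²) (R(A) = (2*A)/((2*A)² + A) = (2*A)/(4*A² + A) = (2*A)/(A + 4*A²) = 2*A/(A + 4*A²))
F(z) = -3*√z
-44908 - F(R(1*(-3))) = -44908 - (-3)*√(2/(1 + 4*(1*(-3)))) = -44908 - (-3)*√(2/(1 + 4*(-3))) = -44908 - (-3)*√(2/(1 - 12)) = -44908 - (-3)*√(2/(-11)) = -44908 - (-3)*√(2*(-1/11)) = -44908 - (-3)*√(-2/11) = -44908 - (-3)*I*√22/11 = -44908 + 3*I*√22/11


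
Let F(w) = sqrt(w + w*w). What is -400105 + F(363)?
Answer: -400105 + 22*sqrt(273) ≈ -3.9974e+5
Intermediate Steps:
F(w) = sqrt(w + w**2)
-400105 + F(363) = -400105 + sqrt(363*(1 + 363)) = -400105 + sqrt(363*364) = -400105 + sqrt(132132) = -400105 + 22*sqrt(273)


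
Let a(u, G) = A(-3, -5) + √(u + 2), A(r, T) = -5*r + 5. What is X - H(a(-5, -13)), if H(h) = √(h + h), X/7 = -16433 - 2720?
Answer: -134071 - √(40 + 2*I*√3) ≈ -1.3408e+5 - 0.27361*I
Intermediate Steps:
A(r, T) = 5 - 5*r
a(u, G) = 20 + √(2 + u) (a(u, G) = (5 - 5*(-3)) + √(u + 2) = (5 + 15) + √(2 + u) = 20 + √(2 + u))
X = -134071 (X = 7*(-16433 - 2720) = 7*(-19153) = -134071)
H(h) = √2*√h (H(h) = √(2*h) = √2*√h)
X - H(a(-5, -13)) = -134071 - √2*√(20 + √(2 - 5)) = -134071 - √2*√(20 + √(-3)) = -134071 - √2*√(20 + I*√3)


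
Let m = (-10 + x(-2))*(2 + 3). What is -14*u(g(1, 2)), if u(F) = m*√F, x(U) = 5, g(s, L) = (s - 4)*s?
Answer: 350*I*√3 ≈ 606.22*I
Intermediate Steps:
g(s, L) = s*(-4 + s) (g(s, L) = (-4 + s)*s = s*(-4 + s))
m = -25 (m = (-10 + 5)*(2 + 3) = -5*5 = -25)
u(F) = -25*√F
-14*u(g(1, 2)) = -(-350)*√(1*(-4 + 1)) = -(-350)*√(1*(-3)) = -(-350)*√(-3) = -(-350)*I*√3 = 350*I*√3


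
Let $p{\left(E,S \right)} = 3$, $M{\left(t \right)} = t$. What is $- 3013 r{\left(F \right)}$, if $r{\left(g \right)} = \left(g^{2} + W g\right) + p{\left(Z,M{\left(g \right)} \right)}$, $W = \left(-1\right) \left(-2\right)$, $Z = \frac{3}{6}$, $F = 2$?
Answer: $-33143$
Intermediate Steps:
$Z = \frac{1}{2}$ ($Z = 3 \cdot \frac{1}{6} = \frac{1}{2} \approx 0.5$)
$W = 2$
$r{\left(g \right)} = 3 + g^{2} + 2 g$ ($r{\left(g \right)} = \left(g^{2} + 2 g\right) + 3 = 3 + g^{2} + 2 g$)
$- 3013 r{\left(F \right)} = - 3013 \left(3 + 2^{2} + 2 \cdot 2\right) = - 3013 \left(3 + 4 + 4\right) = \left(-3013\right) 11 = -33143$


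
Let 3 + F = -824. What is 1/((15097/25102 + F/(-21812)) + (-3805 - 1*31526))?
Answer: -5586988/197390301037 ≈ -2.8304e-5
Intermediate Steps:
F = -827 (F = -3 - 824 = -827)
1/((15097/25102 + F/(-21812)) + (-3805 - 1*31526)) = 1/((15097/25102 - 827/(-21812)) + (-3805 - 1*31526)) = 1/((15097*(1/25102) - 827*(-1/21812)) + (-3805 - 31526)) = 1/((15097/25102 + 827/21812) - 35331) = 1/(3571991/5586988 - 35331) = 1/(-197390301037/5586988) = -5586988/197390301037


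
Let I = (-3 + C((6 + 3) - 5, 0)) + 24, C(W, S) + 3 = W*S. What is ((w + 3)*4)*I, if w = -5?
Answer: -144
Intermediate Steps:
C(W, S) = -3 + S*W (C(W, S) = -3 + W*S = -3 + S*W)
I = 18 (I = (-3 + (-3 + 0*((6 + 3) - 5))) + 24 = (-3 + (-3 + 0*(9 - 5))) + 24 = (-3 + (-3 + 0*4)) + 24 = (-3 + (-3 + 0)) + 24 = (-3 - 3) + 24 = -6 + 24 = 18)
((w + 3)*4)*I = ((-5 + 3)*4)*18 = -2*4*18 = -8*18 = -144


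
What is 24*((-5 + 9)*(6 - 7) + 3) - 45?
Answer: -69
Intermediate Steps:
24*((-5 + 9)*(6 - 7) + 3) - 45 = 24*(4*(-1) + 3) - 45 = 24*(-4 + 3) - 45 = 24*(-1) - 45 = -24 - 45 = -69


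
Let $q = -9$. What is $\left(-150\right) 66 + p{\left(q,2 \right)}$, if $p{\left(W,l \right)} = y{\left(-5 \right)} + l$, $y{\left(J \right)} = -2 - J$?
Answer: $-9895$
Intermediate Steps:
$p{\left(W,l \right)} = 3 + l$ ($p{\left(W,l \right)} = \left(-2 - -5\right) + l = \left(-2 + 5\right) + l = 3 + l$)
$\left(-150\right) 66 + p{\left(q,2 \right)} = \left(-150\right) 66 + \left(3 + 2\right) = -9900 + 5 = -9895$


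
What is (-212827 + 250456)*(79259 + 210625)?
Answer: 10908045036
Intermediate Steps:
(-212827 + 250456)*(79259 + 210625) = 37629*289884 = 10908045036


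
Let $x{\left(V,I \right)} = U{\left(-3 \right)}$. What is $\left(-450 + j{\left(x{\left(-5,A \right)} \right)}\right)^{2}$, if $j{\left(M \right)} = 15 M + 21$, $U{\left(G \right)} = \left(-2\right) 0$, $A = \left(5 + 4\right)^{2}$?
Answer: $184041$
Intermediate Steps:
$A = 81$ ($A = 9^{2} = 81$)
$U{\left(G \right)} = 0$
$x{\left(V,I \right)} = 0$
$j{\left(M \right)} = 21 + 15 M$
$\left(-450 + j{\left(x{\left(-5,A \right)} \right)}\right)^{2} = \left(-450 + \left(21 + 15 \cdot 0\right)\right)^{2} = \left(-450 + \left(21 + 0\right)\right)^{2} = \left(-450 + 21\right)^{2} = \left(-429\right)^{2} = 184041$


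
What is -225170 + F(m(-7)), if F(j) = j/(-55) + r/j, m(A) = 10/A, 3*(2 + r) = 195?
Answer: -173414837/770 ≈ -2.2521e+5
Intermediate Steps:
r = 63 (r = -2 + (1/3)*195 = -2 + 65 = 63)
F(j) = 63/j - j/55 (F(j) = j/(-55) + 63/j = j*(-1/55) + 63/j = -j/55 + 63/j = 63/j - j/55)
-225170 + F(m(-7)) = -225170 + (63/((10/(-7))) - 2/(11*(-7))) = -225170 + (63/((10*(-1/7))) - 2*(-1)/(11*7)) = -225170 + (63/(-10/7) - 1/55*(-10/7)) = -225170 + (63*(-7/10) + 2/77) = -225170 + (-441/10 + 2/77) = -225170 - 33937/770 = -173414837/770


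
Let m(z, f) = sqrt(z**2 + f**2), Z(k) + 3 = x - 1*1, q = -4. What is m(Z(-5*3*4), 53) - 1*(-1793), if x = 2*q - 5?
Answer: 1793 + sqrt(3098) ≈ 1848.7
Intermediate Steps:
x = -13 (x = 2*(-4) - 5 = -8 - 5 = -13)
Z(k) = -17 (Z(k) = -3 + (-13 - 1*1) = -3 + (-13 - 1) = -3 - 14 = -17)
m(z, f) = sqrt(f**2 + z**2)
m(Z(-5*3*4), 53) - 1*(-1793) = sqrt(53**2 + (-17)**2) - 1*(-1793) = sqrt(2809 + 289) + 1793 = sqrt(3098) + 1793 = 1793 + sqrt(3098)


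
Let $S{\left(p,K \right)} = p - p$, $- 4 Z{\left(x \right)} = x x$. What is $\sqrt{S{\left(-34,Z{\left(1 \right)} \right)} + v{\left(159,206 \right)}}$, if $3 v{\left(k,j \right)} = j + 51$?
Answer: $\frac{\sqrt{771}}{3} \approx 9.2556$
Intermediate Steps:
$Z{\left(x \right)} = - \frac{x^{2}}{4}$ ($Z{\left(x \right)} = - \frac{x x}{4} = - \frac{x^{2}}{4}$)
$S{\left(p,K \right)} = 0$
$v{\left(k,j \right)} = 17 + \frac{j}{3}$ ($v{\left(k,j \right)} = \frac{j + 51}{3} = \frac{51 + j}{3} = 17 + \frac{j}{3}$)
$\sqrt{S{\left(-34,Z{\left(1 \right)} \right)} + v{\left(159,206 \right)}} = \sqrt{0 + \left(17 + \frac{1}{3} \cdot 206\right)} = \sqrt{0 + \left(17 + \frac{206}{3}\right)} = \sqrt{0 + \frac{257}{3}} = \sqrt{\frac{257}{3}} = \frac{\sqrt{771}}{3}$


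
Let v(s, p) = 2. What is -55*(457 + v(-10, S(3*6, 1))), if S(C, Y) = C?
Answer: -25245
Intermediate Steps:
-55*(457 + v(-10, S(3*6, 1))) = -55*(457 + 2) = -55*459 = -25245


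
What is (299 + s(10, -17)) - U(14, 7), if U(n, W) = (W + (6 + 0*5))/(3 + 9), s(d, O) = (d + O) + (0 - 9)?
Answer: 3383/12 ≈ 281.92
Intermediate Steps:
s(d, O) = -9 + O + d (s(d, O) = (O + d) - 9 = -9 + O + d)
U(n, W) = 1/2 + W/12 (U(n, W) = (W + (6 + 0))/12 = (W + 6)*(1/12) = (6 + W)*(1/12) = 1/2 + W/12)
(299 + s(10, -17)) - U(14, 7) = (299 + (-9 - 17 + 10)) - (1/2 + (1/12)*7) = (299 - 16) - (1/2 + 7/12) = 283 - 1*13/12 = 283 - 13/12 = 3383/12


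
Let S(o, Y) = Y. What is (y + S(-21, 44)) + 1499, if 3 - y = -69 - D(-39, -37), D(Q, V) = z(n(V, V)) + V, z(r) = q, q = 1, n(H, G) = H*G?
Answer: 1579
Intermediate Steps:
n(H, G) = G*H
z(r) = 1
D(Q, V) = 1 + V
y = 36 (y = 3 - (-69 - (1 - 37)) = 3 - (-69 - 1*(-36)) = 3 - (-69 + 36) = 3 - 1*(-33) = 3 + 33 = 36)
(y + S(-21, 44)) + 1499 = (36 + 44) + 1499 = 80 + 1499 = 1579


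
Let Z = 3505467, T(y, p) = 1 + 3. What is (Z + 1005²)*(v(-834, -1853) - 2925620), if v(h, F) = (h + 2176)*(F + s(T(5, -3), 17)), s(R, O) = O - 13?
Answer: -24415165903176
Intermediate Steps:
T(y, p) = 4
s(R, O) = -13 + O
v(h, F) = (4 + F)*(2176 + h) (v(h, F) = (h + 2176)*(F + (-13 + 17)) = (2176 + h)*(F + 4) = (2176 + h)*(4 + F) = (4 + F)*(2176 + h))
(Z + 1005²)*(v(-834, -1853) - 2925620) = (3505467 + 1005²)*((8704 + 4*(-834) + 2176*(-1853) - 1853*(-834)) - 2925620) = (3505467 + 1010025)*((8704 - 3336 - 4032128 + 1545402) - 2925620) = 4515492*(-2481358 - 2925620) = 4515492*(-5406978) = -24415165903176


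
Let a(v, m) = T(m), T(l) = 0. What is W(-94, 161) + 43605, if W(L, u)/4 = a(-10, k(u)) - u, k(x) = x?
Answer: 42961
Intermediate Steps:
a(v, m) = 0
W(L, u) = -4*u (W(L, u) = 4*(0 - u) = 4*(-u) = -4*u)
W(-94, 161) + 43605 = -4*161 + 43605 = -644 + 43605 = 42961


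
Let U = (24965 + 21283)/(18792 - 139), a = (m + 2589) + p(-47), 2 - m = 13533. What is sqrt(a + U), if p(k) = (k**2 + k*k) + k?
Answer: I*sqrt(2285414337595)/18653 ≈ 81.046*I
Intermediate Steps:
m = -13531 (m = 2 - 1*13533 = 2 - 13533 = -13531)
p(k) = k + 2*k**2 (p(k) = (k**2 + k**2) + k = 2*k**2 + k = k + 2*k**2)
a = -6571 (a = (-13531 + 2589) - 47*(1 + 2*(-47)) = -10942 - 47*(1 - 94) = -10942 - 47*(-93) = -10942 + 4371 = -6571)
U = 46248/18653 ≈ 2.4794
sqrt(a + U) = sqrt(-6571 + 46248/18653) = sqrt(-122522615/18653) = I*sqrt(2285414337595)/18653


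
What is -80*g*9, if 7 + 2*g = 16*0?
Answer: 2520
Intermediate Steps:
g = -7/2 (g = -7/2 + (16*0)/2 = -7/2 + (½)*0 = -7/2 + 0 = -7/2 ≈ -3.5000)
-80*g*9 = -80*(-7/2)*9 = 280*9 = 2520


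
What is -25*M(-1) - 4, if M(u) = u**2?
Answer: -29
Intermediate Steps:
-25*M(-1) - 4 = -25*(-1)**2 - 4 = -25*1 - 4 = -25 - 4 = -29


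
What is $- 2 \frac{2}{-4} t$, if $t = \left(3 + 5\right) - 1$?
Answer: $7$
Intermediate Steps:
$t = 7$ ($t = 8 - 1 = 7$)
$- 2 \frac{2}{-4} t = - 2 \frac{2}{-4} \cdot 7 = - 2 \cdot 2 \left(- \frac{1}{4}\right) 7 = \left(-2\right) \left(- \frac{1}{2}\right) 7 = 1 \cdot 7 = 7$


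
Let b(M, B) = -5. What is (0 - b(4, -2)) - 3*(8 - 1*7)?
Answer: 2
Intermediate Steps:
(0 - b(4, -2)) - 3*(8 - 1*7) = (0 - 1*(-5)) - 3*(8 - 1*7) = (0 + 5) - 3*(8 - 7) = 5 - 3*1 = 5 - 3 = 2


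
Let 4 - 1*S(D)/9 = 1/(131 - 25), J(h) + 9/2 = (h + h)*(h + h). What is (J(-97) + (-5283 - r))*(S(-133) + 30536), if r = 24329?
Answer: 51976352297/212 ≈ 2.4517e+8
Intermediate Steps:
J(h) = -9/2 + 4*h**2 (J(h) = -9/2 + (h + h)*(h + h) = -9/2 + (2*h)*(2*h) = -9/2 + 4*h**2)
S(D) = 3807/106 (S(D) = 36 - 9/(131 - 25) = 36 - 9/106 = 3807/106)
(J(-97) + (-5283 - r))*(S(-133) + 30536) = ((-9/2 + 4*(-97)**2) + (-5283 - 1*24329))*(3807/106 + 30536) = ((-9/2 + 4*9409) + (-5283 - 24329))*(3240623/106) = ((-9/2 + 37636) - 29612)*(3240623/106) = (75263/2 - 29612)*(3240623/106) = (16039/2)*(3240623/106) = 51976352297/212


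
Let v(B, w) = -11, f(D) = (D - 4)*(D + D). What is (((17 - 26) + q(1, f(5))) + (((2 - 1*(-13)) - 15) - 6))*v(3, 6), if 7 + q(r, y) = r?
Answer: 231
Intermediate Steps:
f(D) = 2*D*(-4 + D) (f(D) = (-4 + D)*(2*D) = 2*D*(-4 + D))
q(r, y) = -7 + r
(((17 - 26) + q(1, f(5))) + (((2 - 1*(-13)) - 15) - 6))*v(3, 6) = (((17 - 26) + (-7 + 1)) + (((2 - 1*(-13)) - 15) - 6))*(-11) = ((-9 - 6) + (((2 + 13) - 15) - 6))*(-11) = (-15 + ((15 - 15) - 6))*(-11) = (-15 + (0 - 6))*(-11) = (-15 - 6)*(-11) = -21*(-11) = 231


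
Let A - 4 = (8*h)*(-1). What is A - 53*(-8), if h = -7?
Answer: 484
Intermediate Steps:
A = 60 (A = 4 + (8*(-7))*(-1) = 4 - 56*(-1) = 4 + 56 = 60)
A - 53*(-8) = 60 - 53*(-8) = 60 - 1*(-424) = 60 + 424 = 484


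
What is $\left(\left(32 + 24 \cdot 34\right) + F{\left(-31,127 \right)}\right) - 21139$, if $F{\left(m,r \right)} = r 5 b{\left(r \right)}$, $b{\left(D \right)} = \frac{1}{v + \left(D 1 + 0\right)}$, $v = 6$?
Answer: $- \frac{2698068}{133} \approx -20286.0$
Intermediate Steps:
$b{\left(D \right)} = \frac{1}{6 + D}$ ($b{\left(D \right)} = \frac{1}{6 + \left(D 1 + 0\right)} = \frac{1}{6 + \left(D + 0\right)} = \frac{1}{6 + D}$)
$F{\left(m,r \right)} = \frac{5 r}{6 + r}$ ($F{\left(m,r \right)} = \frac{r 5}{6 + r} = \frac{5 r}{6 + r}$)
$\left(\left(32 + 24 \cdot 34\right) + F{\left(-31,127 \right)}\right) - 21139 = \left(\left(32 + 24 \cdot 34\right) + 5 \cdot 127 \frac{1}{6 + 127}\right) - 21139 = \left(\left(32 + 816\right) + 5 \cdot 127 \cdot \frac{1}{133}\right) - 21139 = \left(848 + 5 \cdot 127 \cdot \frac{1}{133}\right) - 21139 = \left(848 + \frac{635}{133}\right) - 21139 = \frac{113419}{133} - 21139 = - \frac{2698068}{133}$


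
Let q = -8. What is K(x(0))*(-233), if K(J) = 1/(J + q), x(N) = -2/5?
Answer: 1165/42 ≈ 27.738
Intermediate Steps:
x(N) = -2/5 (x(N) = -2*1/5 = -2/5)
K(J) = 1/(-8 + J) (K(J) = 1/(J - 8) = 1/(-8 + J))
K(x(0))*(-233) = -233/(-8 - 2/5) = -233/(-42/5) = -5/42*(-233) = 1165/42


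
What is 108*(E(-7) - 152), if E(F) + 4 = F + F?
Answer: -18360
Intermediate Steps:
E(F) = -4 + 2*F (E(F) = -4 + (F + F) = -4 + 2*F)
108*(E(-7) - 152) = 108*((-4 + 2*(-7)) - 152) = 108*((-4 - 14) - 152) = 108*(-18 - 152) = 108*(-170) = -18360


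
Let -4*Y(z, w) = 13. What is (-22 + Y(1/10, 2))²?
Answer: 10201/16 ≈ 637.56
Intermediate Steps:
Y(z, w) = -13/4 (Y(z, w) = -¼*13 = -13/4)
(-22 + Y(1/10, 2))² = (-22 - 13/4)² = (-101/4)² = 10201/16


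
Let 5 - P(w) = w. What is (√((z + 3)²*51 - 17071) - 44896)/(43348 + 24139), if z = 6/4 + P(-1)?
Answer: -44896/67487 + I*√45793/134974 ≈ -0.66525 + 0.0015854*I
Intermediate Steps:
P(w) = 5 - w
z = 15/2 (z = 6/4 + (5 - 1*(-1)) = 6*(¼) + (5 + 1) = 3/2 + 6 = 15/2 ≈ 7.5000)
(√((z + 3)²*51 - 17071) - 44896)/(43348 + 24139) = (√((15/2 + 3)²*51 - 17071) - 44896)/(43348 + 24139) = (√((21/2)²*51 - 17071) - 44896)/67487 = (√((441/4)*51 - 17071) - 44896)*(1/67487) = (√(22491/4 - 17071) - 44896)*(1/67487) = (√(-45793/4) - 44896)*(1/67487) = (I*√45793/2 - 44896)*(1/67487) = (-44896 + I*√45793/2)*(1/67487) = -44896/67487 + I*√45793/134974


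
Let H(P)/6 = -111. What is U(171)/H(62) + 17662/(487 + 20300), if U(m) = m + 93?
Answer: 116206/256373 ≈ 0.45327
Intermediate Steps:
H(P) = -666 (H(P) = 6*(-111) = -666)
U(m) = 93 + m
U(171)/H(62) + 17662/(487 + 20300) = (93 + 171)/(-666) + 17662/(487 + 20300) = 264*(-1/666) + 17662/20787 = -44/111 + 17662*(1/20787) = -44/111 + 17662/20787 = 116206/256373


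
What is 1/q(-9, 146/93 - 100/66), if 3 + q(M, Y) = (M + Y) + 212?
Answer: 1023/204656 ≈ 0.0049986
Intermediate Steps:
q(M, Y) = 209 + M + Y (q(M, Y) = -3 + ((M + Y) + 212) = -3 + (212 + M + Y) = 209 + M + Y)
1/q(-9, 146/93 - 100/66) = 1/(209 - 9 + (146/93 - 100/66)) = 1/(209 - 9 + (146*(1/93) - 100*1/66)) = 1/(209 - 9 + (146/93 - 50/33)) = 1/(209 - 9 + 56/1023) = 1/(204656/1023) = 1023/204656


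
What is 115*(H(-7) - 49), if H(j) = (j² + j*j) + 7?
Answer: 6440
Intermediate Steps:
H(j) = 7 + 2*j² (H(j) = (j² + j²) + 7 = 2*j² + 7 = 7 + 2*j²)
115*(H(-7) - 49) = 115*((7 + 2*(-7)²) - 49) = 115*((7 + 2*49) - 49) = 115*((7 + 98) - 49) = 115*(105 - 49) = 115*56 = 6440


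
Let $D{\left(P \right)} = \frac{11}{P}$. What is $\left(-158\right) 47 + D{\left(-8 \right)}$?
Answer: $- \frac{59419}{8} \approx -7427.4$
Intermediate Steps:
$\left(-158\right) 47 + D{\left(-8 \right)} = \left(-158\right) 47 + \frac{11}{-8} = -7426 + 11 \left(- \frac{1}{8}\right) = -7426 - \frac{11}{8} = - \frac{59419}{8}$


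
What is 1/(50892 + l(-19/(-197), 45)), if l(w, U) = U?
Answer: 1/50937 ≈ 1.9632e-5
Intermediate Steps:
1/(50892 + l(-19/(-197), 45)) = 1/(50892 + 45) = 1/50937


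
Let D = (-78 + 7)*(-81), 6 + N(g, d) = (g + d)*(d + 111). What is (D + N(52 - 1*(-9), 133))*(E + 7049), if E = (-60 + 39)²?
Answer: 397576690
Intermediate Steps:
N(g, d) = -6 + (111 + d)*(d + g) (N(g, d) = -6 + (g + d)*(d + 111) = -6 + (d + g)*(111 + d) = -6 + (111 + d)*(d + g))
E = 441 (E = (-21)² = 441)
D = 5751 (D = -71*(-81) = 5751)
(D + N(52 - 1*(-9), 133))*(E + 7049) = (5751 + (-6 + 133² + 111*133 + 111*(52 - 1*(-9)) + 133*(52 - 1*(-9))))*(441 + 7049) = (5751 + (-6 + 17689 + 14763 + 111*(52 + 9) + 133*(52 + 9)))*7490 = (5751 + (-6 + 17689 + 14763 + 111*61 + 133*61))*7490 = (5751 + (-6 + 17689 + 14763 + 6771 + 8113))*7490 = (5751 + 47330)*7490 = 53081*7490 = 397576690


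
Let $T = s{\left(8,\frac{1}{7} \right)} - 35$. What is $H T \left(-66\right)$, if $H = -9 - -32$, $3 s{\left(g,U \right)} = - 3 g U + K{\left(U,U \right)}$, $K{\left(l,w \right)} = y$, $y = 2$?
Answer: $\frac{376970}{7} \approx 53853.0$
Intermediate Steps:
$K{\left(l,w \right)} = 2$
$s{\left(g,U \right)} = \frac{2}{3} - U g$ ($s{\left(g,U \right)} = \frac{- 3 g U + 2}{3} = \frac{- 3 U g + 2}{3} = \frac{2 - 3 U g}{3} = \frac{2}{3} - U g$)
$H = 23$ ($H = -9 + 32 = 23$)
$T = - \frac{745}{21}$ ($T = \left(\frac{2}{3} - \frac{1}{7} \cdot 8\right) - 35 = \left(\frac{2}{3} - \frac{8}{7}\right) - 35 = - \frac{10}{21} - 35 = - \frac{745}{21} \approx -35.476$)
$H T \left(-66\right) = 23 \left(- \frac{745}{21}\right) \left(-66\right) = \left(- \frac{17135}{21}\right) \left(-66\right) = \frac{376970}{7}$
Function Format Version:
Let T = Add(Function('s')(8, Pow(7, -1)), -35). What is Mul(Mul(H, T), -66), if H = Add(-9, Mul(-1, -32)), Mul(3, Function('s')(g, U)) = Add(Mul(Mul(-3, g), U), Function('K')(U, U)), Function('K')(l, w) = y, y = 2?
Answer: Rational(376970, 7) ≈ 53853.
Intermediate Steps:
Function('K')(l, w) = 2
Function('s')(g, U) = Add(Rational(2, 3), Mul(-1, U, g)) (Function('s')(g, U) = Mul(Rational(1, 3), Add(Mul(Mul(-3, g), U), 2)) = Mul(Rational(1, 3), Add(Mul(-3, U, g), 2)) = Mul(Rational(1, 3), Add(2, Mul(-3, U, g))) = Add(Rational(2, 3), Mul(-1, U, g)))
H = 23 (H = Add(-9, 32) = 23)
T = Rational(-745, 21) (T = Add(Add(Rational(2, 3), Mul(-1, Pow(7, -1), 8)), -35) = Add(Add(Rational(2, 3), Mul(-1, Rational(1, 7), 8)), -35) = Add(Add(Rational(2, 3), Rational(-8, 7)), -35) = Add(Rational(-10, 21), -35) = Rational(-745, 21) ≈ -35.476)
Mul(Mul(H, T), -66) = Mul(Mul(23, Rational(-745, 21)), -66) = Mul(Rational(-17135, 21), -66) = Rational(376970, 7)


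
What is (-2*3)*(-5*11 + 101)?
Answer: -276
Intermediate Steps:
(-2*3)*(-5*11 + 101) = -6*(-55 + 101) = -6*46 = -276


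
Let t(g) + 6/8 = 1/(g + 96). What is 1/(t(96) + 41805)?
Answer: 192/8026417 ≈ 2.3921e-5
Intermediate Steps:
t(g) = -3/4 + 1/(96 + g) (t(g) = -3/4 + 1/(g + 96) = -3/4 + 1/(96 + g))
1/(t(96) + 41805) = 1/((-284 - 3*96)/(4*(96 + 96)) + 41805) = 1/((1/4)*(-284 - 288)/192 + 41805) = 1/((1/4)*(1/192)*(-572) + 41805) = 1/(-143/192 + 41805) = 1/(8026417/192) = 192/8026417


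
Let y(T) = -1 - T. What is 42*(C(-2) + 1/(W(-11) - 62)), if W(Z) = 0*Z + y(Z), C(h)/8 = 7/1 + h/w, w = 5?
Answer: 288183/130 ≈ 2216.8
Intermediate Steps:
C(h) = 56 + 8*h/5 (C(h) = 8*(7/1 + h/5) = 8*(7*1 + h*(⅕)) = 8*(7 + h/5) = 56 + 8*h/5)
W(Z) = -1 - Z (W(Z) = 0*Z + (-1 - Z) = 0 + (-1 - Z) = -1 - Z)
42*(C(-2) + 1/(W(-11) - 62)) = 42*((56 + (8/5)*(-2)) + 1/((-1 - 1*(-11)) - 62)) = 42*((56 - 16/5) + 1/((-1 + 11) - 62)) = 42*(264/5 + 1/(10 - 62)) = 42*(264/5 + 1/(-52)) = 42*(264/5 - 1/52) = 42*(13723/260) = 288183/130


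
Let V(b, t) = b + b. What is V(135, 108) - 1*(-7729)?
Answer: 7999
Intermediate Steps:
V(b, t) = 2*b
V(135, 108) - 1*(-7729) = 2*135 - 1*(-7729) = 270 + 7729 = 7999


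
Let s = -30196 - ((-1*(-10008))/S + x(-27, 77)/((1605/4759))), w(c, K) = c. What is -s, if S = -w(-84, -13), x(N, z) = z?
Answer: 343155731/11235 ≈ 30543.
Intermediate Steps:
S = 84 (S = -1*(-84) = 84)
s = -343155731/11235 (s = -30196 - (-1*(-10008)/84 + 77/((1605/4759))) = -30196 - (10008*(1/84) + 77/((1605*(1/4759)))) = -30196 - (834/7 + 77/(1605/4759)) = -30196 - (834/7 + 77*(4759/1605)) = -30196 - (834/7 + 366443/1605) = -30196 - 1*3903671/11235 = -30196 - 3903671/11235 = -343155731/11235 ≈ -30543.)
-s = -1*(-343155731/11235) = 343155731/11235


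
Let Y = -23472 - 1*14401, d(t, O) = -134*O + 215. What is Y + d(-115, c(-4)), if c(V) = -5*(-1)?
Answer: -38328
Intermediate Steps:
c(V) = 5
d(t, O) = 215 - 134*O
Y = -37873 (Y = -23472 - 14401 = -37873)
Y + d(-115, c(-4)) = -37873 + (215 - 134*5) = -37873 + (215 - 670) = -37873 - 455 = -38328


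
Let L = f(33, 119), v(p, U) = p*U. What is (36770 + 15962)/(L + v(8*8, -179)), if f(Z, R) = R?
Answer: -52732/11337 ≈ -4.6513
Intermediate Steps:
v(p, U) = U*p
L = 119
(36770 + 15962)/(L + v(8*8, -179)) = (36770 + 15962)/(119 - 1432*8) = 52732/(119 - 179*64) = 52732/(119 - 11456) = 52732/(-11337) = 52732*(-1/11337) = -52732/11337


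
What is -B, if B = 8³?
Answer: -512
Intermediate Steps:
B = 512
-B = -1*512 = -512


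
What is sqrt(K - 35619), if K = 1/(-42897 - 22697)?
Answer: I*sqrt(153253341911078)/65594 ≈ 188.73*I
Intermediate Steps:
K = -1/65594 (K = 1/(-65594) = -1/65594 ≈ -1.5245e-5)
sqrt(K - 35619) = sqrt(-1/65594 - 35619) = sqrt(-2336392687/65594) = I*sqrt(153253341911078)/65594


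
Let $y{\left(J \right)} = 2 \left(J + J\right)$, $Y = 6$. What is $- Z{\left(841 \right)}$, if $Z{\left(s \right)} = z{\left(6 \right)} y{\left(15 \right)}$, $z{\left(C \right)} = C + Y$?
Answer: $-720$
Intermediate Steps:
$y{\left(J \right)} = 4 J$ ($y{\left(J \right)} = 2 \cdot 2 J = 4 J$)
$z{\left(C \right)} = 6 + C$ ($z{\left(C \right)} = C + 6 = 6 + C$)
$Z{\left(s \right)} = 720$ ($Z{\left(s \right)} = \left(6 + 6\right) 4 \cdot 15 = 12 \cdot 60 = 720$)
$- Z{\left(841 \right)} = \left(-1\right) 720 = -720$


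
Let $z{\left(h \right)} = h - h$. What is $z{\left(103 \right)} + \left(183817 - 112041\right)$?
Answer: $71776$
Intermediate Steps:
$z{\left(h \right)} = 0$
$z{\left(103 \right)} + \left(183817 - 112041\right) = 0 + \left(183817 - 112041\right) = 0 + 71776 = 71776$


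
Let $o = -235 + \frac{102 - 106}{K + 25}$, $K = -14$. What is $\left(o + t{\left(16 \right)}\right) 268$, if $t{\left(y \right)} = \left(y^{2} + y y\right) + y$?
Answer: $\frac{862692}{11} \approx 78427.0$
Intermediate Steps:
$t{\left(y \right)} = y + 2 y^{2}$ ($t{\left(y \right)} = \left(y^{2} + y^{2}\right) + y = 2 y^{2} + y = y + 2 y^{2}$)
$o = - \frac{2589}{11}$ ($o = -235 + \frac{102 - 106}{-14 + 25} = -235 - \frac{4}{11} = - \frac{2589}{11} \approx -235.36$)
$\left(o + t{\left(16 \right)}\right) 268 = \left(- \frac{2589}{11} + 16 \left(1 + 2 \cdot 16\right)\right) 268 = \left(- \frac{2589}{11} + 16 \left(1 + 32\right)\right) 268 = \left(- \frac{2589}{11} + 16 \cdot 33\right) 268 = \left(- \frac{2589}{11} + 528\right) 268 = \frac{3219}{11} \cdot 268 = \frac{862692}{11}$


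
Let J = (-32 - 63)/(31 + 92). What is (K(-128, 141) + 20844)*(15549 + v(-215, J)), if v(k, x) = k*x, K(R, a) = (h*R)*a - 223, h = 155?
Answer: -5367457839688/123 ≈ -4.3638e+10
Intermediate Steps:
J = -95/123 ≈ -0.77236
K(R, a) = -223 + 155*R*a (K(R, a) = (155*R)*a - 223 = 155*R*a - 223 = -223 + 155*R*a)
(K(-128, 141) + 20844)*(15549 + v(-215, J)) = ((-223 + 155*(-128)*141) + 20844)*(15549 - 215*(-95/123)) = ((-223 - 2797440) + 20844)*(15549 + 20425/123) = (-2797663 + 20844)*(1932952/123) = -2776819*1932952/123 = -5367457839688/123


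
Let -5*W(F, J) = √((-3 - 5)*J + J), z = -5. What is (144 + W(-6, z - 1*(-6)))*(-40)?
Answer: -5760 + 8*I*√7 ≈ -5760.0 + 21.166*I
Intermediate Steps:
W(F, J) = -√7*√(-J)/5 (W(F, J) = -√((-3 - 5)*J + J)/5 = -√(-8*J + J)/5 = -√7*√(-J)/5)
(144 + W(-6, z - 1*(-6)))*(-40) = (144 - √7*√(-(-5 - 1*(-6)))/5)*(-40) = (144 - √7*√(-(-5 + 6))/5)*(-40) = (144 - √7*√(-1*1)/5)*(-40) = (144 - √7*√(-1)/5)*(-40) = (144 - √7*I/5)*(-40) = (144 - I*√7/5)*(-40) = -5760 + 8*I*√7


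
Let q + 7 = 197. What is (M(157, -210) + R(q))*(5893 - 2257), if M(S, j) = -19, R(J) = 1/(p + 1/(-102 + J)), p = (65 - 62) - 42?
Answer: -237347172/3431 ≈ -69177.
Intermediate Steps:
q = 190 (q = -7 + 197 = 190)
p = -39 (p = 3 - 42 = -39)
R(J) = 1/(-39 + 1/(-102 + J))
(M(157, -210) + R(q))*(5893 - 2257) = (-19 + (-102 + 190)/(3979 - 39*190))*(5893 - 2257) = (-19 + 88/(3979 - 7410))*3636 = (-19 + 88/(-3431))*3636 = (-19 - 1/3431*88)*3636 = (-19 - 88/3431)*3636 = -65277/3431*3636 = -237347172/3431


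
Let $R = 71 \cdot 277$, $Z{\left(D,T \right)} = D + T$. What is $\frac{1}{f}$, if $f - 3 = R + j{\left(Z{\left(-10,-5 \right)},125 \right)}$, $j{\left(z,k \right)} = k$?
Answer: $\frac{1}{19795} \approx 5.0518 \cdot 10^{-5}$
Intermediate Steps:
$R = 19667$
$f = 19795$ ($f = 3 + \left(19667 + 125\right) = 3 + 19792 = 19795$)
$\frac{1}{f} = \frac{1}{19795}$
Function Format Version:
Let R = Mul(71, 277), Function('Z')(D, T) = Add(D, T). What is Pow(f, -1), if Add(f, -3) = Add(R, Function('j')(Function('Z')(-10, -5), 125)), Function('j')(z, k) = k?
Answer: Rational(1, 19795) ≈ 5.0518e-5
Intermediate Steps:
R = 19667
f = 19795 (f = Add(3, Add(19667, 125)) = Add(3, 19792) = 19795)
Pow(f, -1) = Pow(19795, -1) = Rational(1, 19795)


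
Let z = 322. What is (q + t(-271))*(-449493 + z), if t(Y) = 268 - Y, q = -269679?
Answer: 120889882940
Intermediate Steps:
(q + t(-271))*(-449493 + z) = (-269679 + (268 - 1*(-271)))*(-449493 + 322) = (-269679 + (268 + 271))*(-449171) = (-269679 + 539)*(-449171) = -269140*(-449171) = 120889882940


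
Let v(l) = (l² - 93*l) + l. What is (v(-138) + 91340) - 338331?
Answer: -215251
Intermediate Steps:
v(l) = l² - 92*l
(v(-138) + 91340) - 338331 = (-138*(-92 - 138) + 91340) - 338331 = (-138*(-230) + 91340) - 338331 = (31740 + 91340) - 338331 = 123080 - 338331 = -215251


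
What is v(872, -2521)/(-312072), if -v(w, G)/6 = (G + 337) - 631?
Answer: -2815/52012 ≈ -0.054122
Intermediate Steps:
v(w, G) = 1764 - 6*G (v(w, G) = -6*((G + 337) - 631) = -6*((337 + G) - 631) = -6*(-294 + G) = 1764 - 6*G)
v(872, -2521)/(-312072) = (1764 - 6*(-2521))/(-312072) = (1764 + 15126)*(-1/312072) = 16890*(-1/312072) = -2815/52012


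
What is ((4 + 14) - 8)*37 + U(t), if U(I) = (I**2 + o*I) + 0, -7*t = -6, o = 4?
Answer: 18334/49 ≈ 374.16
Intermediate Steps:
t = 6/7 (t = -1/7*(-6) = 6/7 ≈ 0.85714)
U(I) = I**2 + 4*I (U(I) = (I**2 + 4*I) + 0 = I**2 + 4*I)
((4 + 14) - 8)*37 + U(t) = ((4 + 14) - 8)*37 + 6*(4 + 6/7)/7 = (18 - 8)*37 + (6/7)*(34/7) = 10*37 + 204/49 = 370 + 204/49 = 18334/49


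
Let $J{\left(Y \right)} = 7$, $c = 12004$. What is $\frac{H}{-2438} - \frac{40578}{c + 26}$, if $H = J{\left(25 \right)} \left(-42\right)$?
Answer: $- \frac{7949362}{2444095} \approx -3.2525$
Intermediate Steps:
$H = -294$ ($H = 7 \left(-42\right) = -294$)
$\frac{H}{-2438} - \frac{40578}{c + 26} = - \frac{294}{-2438} - \frac{40578}{12004 + 26} = \left(-294\right) \left(- \frac{1}{2438}\right) - \frac{40578}{12030} = \frac{147}{1219} - \frac{6763}{2005} = - \frac{7949362}{2444095}$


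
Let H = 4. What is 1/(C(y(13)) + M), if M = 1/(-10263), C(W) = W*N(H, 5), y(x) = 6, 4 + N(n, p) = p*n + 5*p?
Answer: 10263/2524697 ≈ 0.0040650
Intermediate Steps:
N(n, p) = -4 + 5*p + n*p (N(n, p) = -4 + (p*n + 5*p) = -4 + (n*p + 5*p) = -4 + (5*p + n*p) = -4 + 5*p + n*p)
C(W) = 41*W (C(W) = W*(-4 + 5*5 + 4*5) = W*(-4 + 25 + 20) = W*41 = 41*W)
M = -1/10263 ≈ -9.7437e-5
1/(C(y(13)) + M) = 1/(41*6 - 1/10263) = 1/(246 - 1/10263) = 1/(2524697/10263) = 10263/2524697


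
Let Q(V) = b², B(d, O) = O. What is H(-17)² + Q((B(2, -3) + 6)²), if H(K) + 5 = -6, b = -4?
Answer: 137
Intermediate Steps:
H(K) = -11 (H(K) = -5 - 6 = -11)
Q(V) = 16 (Q(V) = (-4)² = 16)
H(-17)² + Q((B(2, -3) + 6)²) = (-11)² + 16 = 121 + 16 = 137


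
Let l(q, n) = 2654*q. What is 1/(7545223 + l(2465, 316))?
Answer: 1/14087333 ≈ 7.0986e-8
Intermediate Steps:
1/(7545223 + l(2465, 316)) = 1/(7545223 + 2654*2465) = 1/(7545223 + 6542110) = 1/14087333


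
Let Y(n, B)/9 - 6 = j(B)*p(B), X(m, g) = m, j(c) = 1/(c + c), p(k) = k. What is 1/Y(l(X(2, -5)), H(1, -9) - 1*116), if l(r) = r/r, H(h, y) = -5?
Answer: 2/117 ≈ 0.017094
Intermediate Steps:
j(c) = 1/(2*c)
l(r) = 1
Y(n, B) = 117/2 (Y(n, B) = 54 + 9*((1/(2*B))*B) = 54 + 9*(½) = 54 + 9/2 = 117/2)
1/Y(l(X(2, -5)), H(1, -9) - 1*116) = 1/(117/2) = 2/117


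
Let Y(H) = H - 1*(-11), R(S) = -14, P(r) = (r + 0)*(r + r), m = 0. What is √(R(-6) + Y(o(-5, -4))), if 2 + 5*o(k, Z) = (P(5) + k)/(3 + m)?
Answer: I*√10/5 ≈ 0.63246*I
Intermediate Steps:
P(r) = 2*r² (P(r) = r*(2*r) = 2*r²)
o(k, Z) = 44/15 + k/15 (o(k, Z) = -⅖ + ((2*5² + k)/(3 + 0))/5 = -⅖ + ((2*25 + k)/3)/5 = -⅖ + ((50 + k)*(⅓))/5 = -⅖ + (50/3 + k/3)/5 = -⅖ + (10/3 + k/15) = 44/15 + k/15)
Y(H) = 11 + H (Y(H) = H + 11 = 11 + H)
√(R(-6) + Y(o(-5, -4))) = √(-14 + (11 + (44/15 + (1/15)*(-5)))) = √(-14 + (11 + (44/15 - ⅓))) = √(-14 + (11 + 13/5)) = √(-14 + 68/5) = √(-⅖) = I*√10/5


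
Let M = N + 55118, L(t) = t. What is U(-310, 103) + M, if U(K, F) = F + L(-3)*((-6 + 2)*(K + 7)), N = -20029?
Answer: 31556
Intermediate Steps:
M = 35089 (M = -20029 + 55118 = 35089)
U(K, F) = 84 + F + 12*K (U(K, F) = F - 3*(-6 + 2)*(K + 7) = F - (-12)*(7 + K) = F - 3*(-28 - 4*K) = F + (84 + 12*K) = 84 + F + 12*K)
U(-310, 103) + M = (84 + 103 + 12*(-310)) + 35089 = (84 + 103 - 3720) + 35089 = -3533 + 35089 = 31556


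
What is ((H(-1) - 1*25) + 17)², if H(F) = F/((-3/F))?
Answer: 625/9 ≈ 69.444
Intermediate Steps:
H(F) = -F²/3 (H(F) = F*(-F/3) = -F²/3)
((H(-1) - 1*25) + 17)² = ((-⅓*(-1)² - 1*25) + 17)² = ((-⅓*1 - 25) + 17)² = ((-⅓ - 25) + 17)² = (-76/3 + 17)² = (-25/3)² = 625/9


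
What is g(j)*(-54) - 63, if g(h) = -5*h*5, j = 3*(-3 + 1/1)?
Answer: -8163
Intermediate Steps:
j = -6 (j = 3*(-3 + 1) = 3*(-2) = -6)
g(h) = -25*h
g(j)*(-54) - 63 = -25*(-6)*(-54) - 63 = 150*(-54) - 63 = -8100 - 63 = -8163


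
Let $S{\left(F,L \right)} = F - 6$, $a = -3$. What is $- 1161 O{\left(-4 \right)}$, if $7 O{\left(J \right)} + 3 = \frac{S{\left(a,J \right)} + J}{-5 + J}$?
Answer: $258$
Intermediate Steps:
$S{\left(F,L \right)} = -6 + F$ ($S{\left(F,L \right)} = F - 6 = -6 + F$)
$O{\left(J \right)} = - \frac{3}{7} + \frac{-9 + J}{7 \left(-5 + J\right)}$ ($O{\left(J \right)} = - \frac{3}{7} + \frac{\left(\left(-6 - 3\right) + J\right) \frac{1}{-5 + J}}{7} = - \frac{3}{7} + \frac{\left(-9 + J\right) \frac{1}{-5 + J}}{7} = - \frac{3}{7} + \frac{\frac{1}{-5 + J} \left(-9 + J\right)}{7} = - \frac{3}{7} + \frac{-9 + J}{7 \left(-5 + J\right)}$)
$- 1161 O{\left(-4 \right)} = - 1161 \frac{2 \left(3 - -4\right)}{7 \left(-5 - 4\right)} = - 1161 \frac{2 \left(3 + 4\right)}{7 \left(-9\right)} = - 1161 \cdot \frac{2}{7} \left(- \frac{1}{9}\right) 7 = \left(-1161\right) \left(- \frac{2}{9}\right) = 258$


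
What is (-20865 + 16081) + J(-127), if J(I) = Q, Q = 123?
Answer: -4661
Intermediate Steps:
J(I) = 123
(-20865 + 16081) + J(-127) = (-20865 + 16081) + 123 = -4784 + 123 = -4661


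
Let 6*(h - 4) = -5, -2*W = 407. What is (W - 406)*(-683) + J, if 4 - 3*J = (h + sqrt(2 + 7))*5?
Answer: 3746516/9 ≈ 4.1628e+5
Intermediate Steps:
W = -407/2 (W = -1/2*407 = -407/2 ≈ -203.50)
h = 19/6 (h = 4 + (1/6)*(-5) = 4 - 5/6 = 19/6 ≈ 3.1667)
J = -161/18 (J = 4/3 - (19/6 + sqrt(2 + 7))*5/3 = 4/3 - (19/6 + sqrt(9))*5/3 = 4/3 - (19/6 + 3)*5/3 = 4/3 - 37*5/18 = 4/3 - 1/3*185/6 = 4/3 - 185/18 = -161/18 ≈ -8.9444)
(W - 406)*(-683) + J = (-407/2 - 406)*(-683) - 161/18 = -1219/2*(-683) - 161/18 = 832577/2 - 161/18 = 3746516/9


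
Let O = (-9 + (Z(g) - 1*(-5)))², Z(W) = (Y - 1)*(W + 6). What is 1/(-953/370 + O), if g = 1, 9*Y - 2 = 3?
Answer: 29970/1438327 ≈ 0.020837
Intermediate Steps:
Y = 5/9 (Y = 2/9 + (⅑)*3 = 2/9 + ⅓ = 5/9 ≈ 0.55556)
Z(W) = -8/3 - 4*W/9 (Z(W) = (5/9 - 1)*(W + 6) = -4*(6 + W)/9 = -8/3 - 4*W/9)
O = 4096/81 (O = (-9 + ((-8/3 - 4/9*1) - 1*(-5)))² = (-9 + ((-8/3 - 4/9) + 5))² = (-9 + (-28/9 + 5))² = (-9 + 17/9)² = (-64/9)² = 4096/81 ≈ 50.568)
1/(-953/370 + O) = 1/(-953/370 + 4096/81) = 1/(1438327/29970) = 29970/1438327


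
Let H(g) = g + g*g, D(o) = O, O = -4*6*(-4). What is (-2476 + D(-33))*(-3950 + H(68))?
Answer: -1765960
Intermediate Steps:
O = 96 (O = -24*(-4) = 96)
D(o) = 96
H(g) = g + g**2
(-2476 + D(-33))*(-3950 + H(68)) = (-2476 + 96)*(-3950 + 68*(1 + 68)) = -2380*(-3950 + 68*69) = -2380*(-3950 + 4692) = -2380*742 = -1765960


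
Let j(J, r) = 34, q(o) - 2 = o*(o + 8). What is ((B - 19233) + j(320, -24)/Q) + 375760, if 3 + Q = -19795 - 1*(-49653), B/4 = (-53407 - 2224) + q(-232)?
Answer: 10206916999/29855 ≈ 3.4188e+5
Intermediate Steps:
q(o) = 2 + o*(8 + o) (q(o) = 2 + o*(o + 8) = 2 + o*(8 + o))
B = -14644 (B = 4*((-53407 - 2224) + (2 + (-232)**2 + 8*(-232))) = 4*(-55631 + (2 + 53824 - 1856)) = 4*(-55631 + 51970) = 4*(-3661) = -14644)
Q = 29855 (Q = -3 + (-19795 - 1*(-49653)) = -3 + (-19795 + 49653) = -3 + 29858 = 29855)
((B - 19233) + j(320, -24)/Q) + 375760 = ((-14644 - 19233) + 34/29855) + 375760 = (-33877 + 34*(1/29855)) + 375760 = (-33877 + 34/29855) + 375760 = -1011397801/29855 + 375760 = 10206916999/29855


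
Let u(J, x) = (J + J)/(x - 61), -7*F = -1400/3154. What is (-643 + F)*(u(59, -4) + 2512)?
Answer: -165431746582/102505 ≈ -1.6139e+6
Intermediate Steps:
F = 100/1577 (F = -(-200)/3154 = -1/7*(-700/1577) = 100/1577 ≈ 0.063411)
u(J, x) = 2*J/(-61 + x) (u(J, x) = (2*J)/(-61 + x) = 2*J/(-61 + x))
(-643 + F)*(u(59, -4) + 2512) = (-643 + 100/1577)*(2*59/(-61 - 4) + 2512) = -1013911*(2*59/(-65) + 2512)/1577 = -1013911*(2*59*(-1/65) + 2512)/1577 = -1013911*(-118/65 + 2512)/1577 = -1013911/1577*163162/65 = -165431746582/102505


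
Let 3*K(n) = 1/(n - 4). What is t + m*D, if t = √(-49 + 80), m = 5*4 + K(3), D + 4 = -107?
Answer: -2183 + √31 ≈ -2177.4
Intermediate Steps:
D = -111 (D = -4 - 107 = -111)
K(n) = 1/(3*(-4 + n)) (K(n) = 1/(3*(n - 4)) = 1/(3*(-4 + n)))
m = 59/3 (m = 5*4 + 1/(3*(-4 + 3)) = 20 + (⅓)/(-1) = 20 + (⅓)*(-1) = 20 - ⅓ = 59/3 ≈ 19.667)
t = √31 ≈ 5.5678
t + m*D = √31 + (59/3)*(-111) = √31 - 2183 = -2183 + √31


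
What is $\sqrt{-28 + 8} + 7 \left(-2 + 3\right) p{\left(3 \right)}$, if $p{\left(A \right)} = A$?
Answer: $21 + 2 i \sqrt{5} \approx 21.0 + 4.4721 i$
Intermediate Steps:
$\sqrt{-28 + 8} + 7 \left(-2 + 3\right) p{\left(3 \right)} = \sqrt{-28 + 8} + 7 \left(-2 + 3\right) 3 = \sqrt{-20} + 7 \cdot 1 \cdot 3 = 2 i \sqrt{5} + 7 \cdot 3 = 2 i \sqrt{5} + 21 = 21 + 2 i \sqrt{5}$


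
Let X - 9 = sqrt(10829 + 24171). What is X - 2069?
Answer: -2060 + 50*sqrt(14) ≈ -1872.9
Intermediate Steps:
X = 9 + 50*sqrt(14) (X = 9 + sqrt(10829 + 24171) = 9 + sqrt(35000) = 9 + 50*sqrt(14) ≈ 196.08)
X - 2069 = (9 + 50*sqrt(14)) - 2069 = -2060 + 50*sqrt(14)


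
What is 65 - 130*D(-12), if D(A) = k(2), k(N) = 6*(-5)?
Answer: 3965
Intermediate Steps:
k(N) = -30
D(A) = -30
65 - 130*D(-12) = 65 - 130*(-30) = 65 + 3900 = 3965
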